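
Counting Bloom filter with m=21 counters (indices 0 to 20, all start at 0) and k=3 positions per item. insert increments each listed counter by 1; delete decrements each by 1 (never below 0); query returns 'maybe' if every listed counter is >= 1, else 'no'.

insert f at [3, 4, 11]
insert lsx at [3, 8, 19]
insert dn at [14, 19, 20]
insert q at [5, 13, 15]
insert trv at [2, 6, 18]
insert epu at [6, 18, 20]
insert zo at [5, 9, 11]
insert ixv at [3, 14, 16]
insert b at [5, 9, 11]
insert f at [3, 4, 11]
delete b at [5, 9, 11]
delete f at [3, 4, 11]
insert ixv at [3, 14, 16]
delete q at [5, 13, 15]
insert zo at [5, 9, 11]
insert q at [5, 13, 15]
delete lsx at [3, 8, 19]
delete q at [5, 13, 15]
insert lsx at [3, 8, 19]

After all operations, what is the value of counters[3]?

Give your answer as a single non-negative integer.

Answer: 4

Derivation:
Step 1: insert f at [3, 4, 11] -> counters=[0,0,0,1,1,0,0,0,0,0,0,1,0,0,0,0,0,0,0,0,0]
Step 2: insert lsx at [3, 8, 19] -> counters=[0,0,0,2,1,0,0,0,1,0,0,1,0,0,0,0,0,0,0,1,0]
Step 3: insert dn at [14, 19, 20] -> counters=[0,0,0,2,1,0,0,0,1,0,0,1,0,0,1,0,0,0,0,2,1]
Step 4: insert q at [5, 13, 15] -> counters=[0,0,0,2,1,1,0,0,1,0,0,1,0,1,1,1,0,0,0,2,1]
Step 5: insert trv at [2, 6, 18] -> counters=[0,0,1,2,1,1,1,0,1,0,0,1,0,1,1,1,0,0,1,2,1]
Step 6: insert epu at [6, 18, 20] -> counters=[0,0,1,2,1,1,2,0,1,0,0,1,0,1,1,1,0,0,2,2,2]
Step 7: insert zo at [5, 9, 11] -> counters=[0,0,1,2,1,2,2,0,1,1,0,2,0,1,1,1,0,0,2,2,2]
Step 8: insert ixv at [3, 14, 16] -> counters=[0,0,1,3,1,2,2,0,1,1,0,2,0,1,2,1,1,0,2,2,2]
Step 9: insert b at [5, 9, 11] -> counters=[0,0,1,3,1,3,2,0,1,2,0,3,0,1,2,1,1,0,2,2,2]
Step 10: insert f at [3, 4, 11] -> counters=[0,0,1,4,2,3,2,0,1,2,0,4,0,1,2,1,1,0,2,2,2]
Step 11: delete b at [5, 9, 11] -> counters=[0,0,1,4,2,2,2,0,1,1,0,3,0,1,2,1,1,0,2,2,2]
Step 12: delete f at [3, 4, 11] -> counters=[0,0,1,3,1,2,2,0,1,1,0,2,0,1,2,1,1,0,2,2,2]
Step 13: insert ixv at [3, 14, 16] -> counters=[0,0,1,4,1,2,2,0,1,1,0,2,0,1,3,1,2,0,2,2,2]
Step 14: delete q at [5, 13, 15] -> counters=[0,0,1,4,1,1,2,0,1,1,0,2,0,0,3,0,2,0,2,2,2]
Step 15: insert zo at [5, 9, 11] -> counters=[0,0,1,4,1,2,2,0,1,2,0,3,0,0,3,0,2,0,2,2,2]
Step 16: insert q at [5, 13, 15] -> counters=[0,0,1,4,1,3,2,0,1,2,0,3,0,1,3,1,2,0,2,2,2]
Step 17: delete lsx at [3, 8, 19] -> counters=[0,0,1,3,1,3,2,0,0,2,0,3,0,1,3,1,2,0,2,1,2]
Step 18: delete q at [5, 13, 15] -> counters=[0,0,1,3,1,2,2,0,0,2,0,3,0,0,3,0,2,0,2,1,2]
Step 19: insert lsx at [3, 8, 19] -> counters=[0,0,1,4,1,2,2,0,1,2,0,3,0,0,3,0,2,0,2,2,2]
Final counters=[0,0,1,4,1,2,2,0,1,2,0,3,0,0,3,0,2,0,2,2,2] -> counters[3]=4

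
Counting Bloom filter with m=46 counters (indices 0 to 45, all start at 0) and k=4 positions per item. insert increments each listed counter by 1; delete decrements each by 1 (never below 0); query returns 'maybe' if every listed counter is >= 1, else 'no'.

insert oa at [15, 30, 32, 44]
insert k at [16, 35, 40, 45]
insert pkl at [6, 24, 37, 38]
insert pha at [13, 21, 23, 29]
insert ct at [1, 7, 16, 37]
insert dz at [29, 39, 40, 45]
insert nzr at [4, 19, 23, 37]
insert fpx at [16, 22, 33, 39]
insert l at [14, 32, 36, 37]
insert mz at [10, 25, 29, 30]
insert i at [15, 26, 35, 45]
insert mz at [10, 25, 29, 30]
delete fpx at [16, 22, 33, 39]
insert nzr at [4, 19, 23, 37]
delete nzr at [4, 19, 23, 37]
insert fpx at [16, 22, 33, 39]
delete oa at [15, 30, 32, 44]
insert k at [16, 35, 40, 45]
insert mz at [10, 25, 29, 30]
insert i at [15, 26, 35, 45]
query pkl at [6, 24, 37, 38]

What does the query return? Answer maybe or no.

Answer: maybe

Derivation:
Step 1: insert oa at [15, 30, 32, 44] -> counters=[0,0,0,0,0,0,0,0,0,0,0,0,0,0,0,1,0,0,0,0,0,0,0,0,0,0,0,0,0,0,1,0,1,0,0,0,0,0,0,0,0,0,0,0,1,0]
Step 2: insert k at [16, 35, 40, 45] -> counters=[0,0,0,0,0,0,0,0,0,0,0,0,0,0,0,1,1,0,0,0,0,0,0,0,0,0,0,0,0,0,1,0,1,0,0,1,0,0,0,0,1,0,0,0,1,1]
Step 3: insert pkl at [6, 24, 37, 38] -> counters=[0,0,0,0,0,0,1,0,0,0,0,0,0,0,0,1,1,0,0,0,0,0,0,0,1,0,0,0,0,0,1,0,1,0,0,1,0,1,1,0,1,0,0,0,1,1]
Step 4: insert pha at [13, 21, 23, 29] -> counters=[0,0,0,0,0,0,1,0,0,0,0,0,0,1,0,1,1,0,0,0,0,1,0,1,1,0,0,0,0,1,1,0,1,0,0,1,0,1,1,0,1,0,0,0,1,1]
Step 5: insert ct at [1, 7, 16, 37] -> counters=[0,1,0,0,0,0,1,1,0,0,0,0,0,1,0,1,2,0,0,0,0,1,0,1,1,0,0,0,0,1,1,0,1,0,0,1,0,2,1,0,1,0,0,0,1,1]
Step 6: insert dz at [29, 39, 40, 45] -> counters=[0,1,0,0,0,0,1,1,0,0,0,0,0,1,0,1,2,0,0,0,0,1,0,1,1,0,0,0,0,2,1,0,1,0,0,1,0,2,1,1,2,0,0,0,1,2]
Step 7: insert nzr at [4, 19, 23, 37] -> counters=[0,1,0,0,1,0,1,1,0,0,0,0,0,1,0,1,2,0,0,1,0,1,0,2,1,0,0,0,0,2,1,0,1,0,0,1,0,3,1,1,2,0,0,0,1,2]
Step 8: insert fpx at [16, 22, 33, 39] -> counters=[0,1,0,0,1,0,1,1,0,0,0,0,0,1,0,1,3,0,0,1,0,1,1,2,1,0,0,0,0,2,1,0,1,1,0,1,0,3,1,2,2,0,0,0,1,2]
Step 9: insert l at [14, 32, 36, 37] -> counters=[0,1,0,0,1,0,1,1,0,0,0,0,0,1,1,1,3,0,0,1,0,1,1,2,1,0,0,0,0,2,1,0,2,1,0,1,1,4,1,2,2,0,0,0,1,2]
Step 10: insert mz at [10, 25, 29, 30] -> counters=[0,1,0,0,1,0,1,1,0,0,1,0,0,1,1,1,3,0,0,1,0,1,1,2,1,1,0,0,0,3,2,0,2,1,0,1,1,4,1,2,2,0,0,0,1,2]
Step 11: insert i at [15, 26, 35, 45] -> counters=[0,1,0,0,1,0,1,1,0,0,1,0,0,1,1,2,3,0,0,1,0,1,1,2,1,1,1,0,0,3,2,0,2,1,0,2,1,4,1,2,2,0,0,0,1,3]
Step 12: insert mz at [10, 25, 29, 30] -> counters=[0,1,0,0,1,0,1,1,0,0,2,0,0,1,1,2,3,0,0,1,0,1,1,2,1,2,1,0,0,4,3,0,2,1,0,2,1,4,1,2,2,0,0,0,1,3]
Step 13: delete fpx at [16, 22, 33, 39] -> counters=[0,1,0,0,1,0,1,1,0,0,2,0,0,1,1,2,2,0,0,1,0,1,0,2,1,2,1,0,0,4,3,0,2,0,0,2,1,4,1,1,2,0,0,0,1,3]
Step 14: insert nzr at [4, 19, 23, 37] -> counters=[0,1,0,0,2,0,1,1,0,0,2,0,0,1,1,2,2,0,0,2,0,1,0,3,1,2,1,0,0,4,3,0,2,0,0,2,1,5,1,1,2,0,0,0,1,3]
Step 15: delete nzr at [4, 19, 23, 37] -> counters=[0,1,0,0,1,0,1,1,0,0,2,0,0,1,1,2,2,0,0,1,0,1,0,2,1,2,1,0,0,4,3,0,2,0,0,2,1,4,1,1,2,0,0,0,1,3]
Step 16: insert fpx at [16, 22, 33, 39] -> counters=[0,1,0,0,1,0,1,1,0,0,2,0,0,1,1,2,3,0,0,1,0,1,1,2,1,2,1,0,0,4,3,0,2,1,0,2,1,4,1,2,2,0,0,0,1,3]
Step 17: delete oa at [15, 30, 32, 44] -> counters=[0,1,0,0,1,0,1,1,0,0,2,0,0,1,1,1,3,0,0,1,0,1,1,2,1,2,1,0,0,4,2,0,1,1,0,2,1,4,1,2,2,0,0,0,0,3]
Step 18: insert k at [16, 35, 40, 45] -> counters=[0,1,0,0,1,0,1,1,0,0,2,0,0,1,1,1,4,0,0,1,0,1,1,2,1,2,1,0,0,4,2,0,1,1,0,3,1,4,1,2,3,0,0,0,0,4]
Step 19: insert mz at [10, 25, 29, 30] -> counters=[0,1,0,0,1,0,1,1,0,0,3,0,0,1,1,1,4,0,0,1,0,1,1,2,1,3,1,0,0,5,3,0,1,1,0,3,1,4,1,2,3,0,0,0,0,4]
Step 20: insert i at [15, 26, 35, 45] -> counters=[0,1,0,0,1,0,1,1,0,0,3,0,0,1,1,2,4,0,0,1,0,1,1,2,1,3,2,0,0,5,3,0,1,1,0,4,1,4,1,2,3,0,0,0,0,5]
Query pkl: check counters[6]=1 counters[24]=1 counters[37]=4 counters[38]=1 -> maybe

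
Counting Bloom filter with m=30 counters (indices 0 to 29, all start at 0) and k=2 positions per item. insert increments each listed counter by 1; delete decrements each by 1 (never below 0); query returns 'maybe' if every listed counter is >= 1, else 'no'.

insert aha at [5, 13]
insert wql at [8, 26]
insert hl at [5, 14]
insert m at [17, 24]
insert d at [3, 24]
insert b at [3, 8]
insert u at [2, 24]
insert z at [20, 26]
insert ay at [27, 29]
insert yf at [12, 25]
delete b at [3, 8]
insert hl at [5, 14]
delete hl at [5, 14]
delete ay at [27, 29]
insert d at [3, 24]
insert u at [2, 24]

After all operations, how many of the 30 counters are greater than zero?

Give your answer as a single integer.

Answer: 12

Derivation:
Step 1: insert aha at [5, 13] -> counters=[0,0,0,0,0,1,0,0,0,0,0,0,0,1,0,0,0,0,0,0,0,0,0,0,0,0,0,0,0,0]
Step 2: insert wql at [8, 26] -> counters=[0,0,0,0,0,1,0,0,1,0,0,0,0,1,0,0,0,0,0,0,0,0,0,0,0,0,1,0,0,0]
Step 3: insert hl at [5, 14] -> counters=[0,0,0,0,0,2,0,0,1,0,0,0,0,1,1,0,0,0,0,0,0,0,0,0,0,0,1,0,0,0]
Step 4: insert m at [17, 24] -> counters=[0,0,0,0,0,2,0,0,1,0,0,0,0,1,1,0,0,1,0,0,0,0,0,0,1,0,1,0,0,0]
Step 5: insert d at [3, 24] -> counters=[0,0,0,1,0,2,0,0,1,0,0,0,0,1,1,0,0,1,0,0,0,0,0,0,2,0,1,0,0,0]
Step 6: insert b at [3, 8] -> counters=[0,0,0,2,0,2,0,0,2,0,0,0,0,1,1,0,0,1,0,0,0,0,0,0,2,0,1,0,0,0]
Step 7: insert u at [2, 24] -> counters=[0,0,1,2,0,2,0,0,2,0,0,0,0,1,1,0,0,1,0,0,0,0,0,0,3,0,1,0,0,0]
Step 8: insert z at [20, 26] -> counters=[0,0,1,2,0,2,0,0,2,0,0,0,0,1,1,0,0,1,0,0,1,0,0,0,3,0,2,0,0,0]
Step 9: insert ay at [27, 29] -> counters=[0,0,1,2,0,2,0,0,2,0,0,0,0,1,1,0,0,1,0,0,1,0,0,0,3,0,2,1,0,1]
Step 10: insert yf at [12, 25] -> counters=[0,0,1,2,0,2,0,0,2,0,0,0,1,1,1,0,0,1,0,0,1,0,0,0,3,1,2,1,0,1]
Step 11: delete b at [3, 8] -> counters=[0,0,1,1,0,2,0,0,1,0,0,0,1,1,1,0,0,1,0,0,1,0,0,0,3,1,2,1,0,1]
Step 12: insert hl at [5, 14] -> counters=[0,0,1,1,0,3,0,0,1,0,0,0,1,1,2,0,0,1,0,0,1,0,0,0,3,1,2,1,0,1]
Step 13: delete hl at [5, 14] -> counters=[0,0,1,1,0,2,0,0,1,0,0,0,1,1,1,0,0,1,0,0,1,0,0,0,3,1,2,1,0,1]
Step 14: delete ay at [27, 29] -> counters=[0,0,1,1,0,2,0,0,1,0,0,0,1,1,1,0,0,1,0,0,1,0,0,0,3,1,2,0,0,0]
Step 15: insert d at [3, 24] -> counters=[0,0,1,2,0,2,0,0,1,0,0,0,1,1,1,0,0,1,0,0,1,0,0,0,4,1,2,0,0,0]
Step 16: insert u at [2, 24] -> counters=[0,0,2,2,0,2,0,0,1,0,0,0,1,1,1,0,0,1,0,0,1,0,0,0,5,1,2,0,0,0]
Final counters=[0,0,2,2,0,2,0,0,1,0,0,0,1,1,1,0,0,1,0,0,1,0,0,0,5,1,2,0,0,0] -> 12 nonzero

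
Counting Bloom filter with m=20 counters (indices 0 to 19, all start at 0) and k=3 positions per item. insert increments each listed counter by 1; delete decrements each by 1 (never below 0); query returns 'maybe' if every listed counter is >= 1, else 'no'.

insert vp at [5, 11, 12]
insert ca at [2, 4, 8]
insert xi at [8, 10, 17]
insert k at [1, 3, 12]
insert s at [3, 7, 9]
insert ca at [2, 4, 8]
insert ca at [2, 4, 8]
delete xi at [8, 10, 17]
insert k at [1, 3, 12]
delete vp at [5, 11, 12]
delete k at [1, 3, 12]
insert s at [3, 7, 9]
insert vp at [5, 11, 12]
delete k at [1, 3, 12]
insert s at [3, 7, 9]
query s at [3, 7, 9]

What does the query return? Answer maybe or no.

Step 1: insert vp at [5, 11, 12] -> counters=[0,0,0,0,0,1,0,0,0,0,0,1,1,0,0,0,0,0,0,0]
Step 2: insert ca at [2, 4, 8] -> counters=[0,0,1,0,1,1,0,0,1,0,0,1,1,0,0,0,0,0,0,0]
Step 3: insert xi at [8, 10, 17] -> counters=[0,0,1,0,1,1,0,0,2,0,1,1,1,0,0,0,0,1,0,0]
Step 4: insert k at [1, 3, 12] -> counters=[0,1,1,1,1,1,0,0,2,0,1,1,2,0,0,0,0,1,0,0]
Step 5: insert s at [3, 7, 9] -> counters=[0,1,1,2,1,1,0,1,2,1,1,1,2,0,0,0,0,1,0,0]
Step 6: insert ca at [2, 4, 8] -> counters=[0,1,2,2,2,1,0,1,3,1,1,1,2,0,0,0,0,1,0,0]
Step 7: insert ca at [2, 4, 8] -> counters=[0,1,3,2,3,1,0,1,4,1,1,1,2,0,0,0,0,1,0,0]
Step 8: delete xi at [8, 10, 17] -> counters=[0,1,3,2,3,1,0,1,3,1,0,1,2,0,0,0,0,0,0,0]
Step 9: insert k at [1, 3, 12] -> counters=[0,2,3,3,3,1,0,1,3,1,0,1,3,0,0,0,0,0,0,0]
Step 10: delete vp at [5, 11, 12] -> counters=[0,2,3,3,3,0,0,1,3,1,0,0,2,0,0,0,0,0,0,0]
Step 11: delete k at [1, 3, 12] -> counters=[0,1,3,2,3,0,0,1,3,1,0,0,1,0,0,0,0,0,0,0]
Step 12: insert s at [3, 7, 9] -> counters=[0,1,3,3,3,0,0,2,3,2,0,0,1,0,0,0,0,0,0,0]
Step 13: insert vp at [5, 11, 12] -> counters=[0,1,3,3,3,1,0,2,3,2,0,1,2,0,0,0,0,0,0,0]
Step 14: delete k at [1, 3, 12] -> counters=[0,0,3,2,3,1,0,2,3,2,0,1,1,0,0,0,0,0,0,0]
Step 15: insert s at [3, 7, 9] -> counters=[0,0,3,3,3,1,0,3,3,3,0,1,1,0,0,0,0,0,0,0]
Query s: check counters[3]=3 counters[7]=3 counters[9]=3 -> maybe

Answer: maybe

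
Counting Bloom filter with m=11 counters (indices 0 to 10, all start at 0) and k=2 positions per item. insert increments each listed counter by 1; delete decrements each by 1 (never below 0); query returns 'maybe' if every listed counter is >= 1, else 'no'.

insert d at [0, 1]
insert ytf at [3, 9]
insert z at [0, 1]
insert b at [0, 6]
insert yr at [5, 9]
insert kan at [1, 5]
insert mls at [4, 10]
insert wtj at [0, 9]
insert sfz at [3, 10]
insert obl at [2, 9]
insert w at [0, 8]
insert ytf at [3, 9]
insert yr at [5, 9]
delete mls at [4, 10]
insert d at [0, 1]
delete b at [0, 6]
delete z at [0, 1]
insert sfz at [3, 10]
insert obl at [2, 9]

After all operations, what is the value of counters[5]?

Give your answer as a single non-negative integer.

Answer: 3

Derivation:
Step 1: insert d at [0, 1] -> counters=[1,1,0,0,0,0,0,0,0,0,0]
Step 2: insert ytf at [3, 9] -> counters=[1,1,0,1,0,0,0,0,0,1,0]
Step 3: insert z at [0, 1] -> counters=[2,2,0,1,0,0,0,0,0,1,0]
Step 4: insert b at [0, 6] -> counters=[3,2,0,1,0,0,1,0,0,1,0]
Step 5: insert yr at [5, 9] -> counters=[3,2,0,1,0,1,1,0,0,2,0]
Step 6: insert kan at [1, 5] -> counters=[3,3,0,1,0,2,1,0,0,2,0]
Step 7: insert mls at [4, 10] -> counters=[3,3,0,1,1,2,1,0,0,2,1]
Step 8: insert wtj at [0, 9] -> counters=[4,3,0,1,1,2,1,0,0,3,1]
Step 9: insert sfz at [3, 10] -> counters=[4,3,0,2,1,2,1,0,0,3,2]
Step 10: insert obl at [2, 9] -> counters=[4,3,1,2,1,2,1,0,0,4,2]
Step 11: insert w at [0, 8] -> counters=[5,3,1,2,1,2,1,0,1,4,2]
Step 12: insert ytf at [3, 9] -> counters=[5,3,1,3,1,2,1,0,1,5,2]
Step 13: insert yr at [5, 9] -> counters=[5,3,1,3,1,3,1,0,1,6,2]
Step 14: delete mls at [4, 10] -> counters=[5,3,1,3,0,3,1,0,1,6,1]
Step 15: insert d at [0, 1] -> counters=[6,4,1,3,0,3,1,0,1,6,1]
Step 16: delete b at [0, 6] -> counters=[5,4,1,3,0,3,0,0,1,6,1]
Step 17: delete z at [0, 1] -> counters=[4,3,1,3,0,3,0,0,1,6,1]
Step 18: insert sfz at [3, 10] -> counters=[4,3,1,4,0,3,0,0,1,6,2]
Step 19: insert obl at [2, 9] -> counters=[4,3,2,4,0,3,0,0,1,7,2]
Final counters=[4,3,2,4,0,3,0,0,1,7,2] -> counters[5]=3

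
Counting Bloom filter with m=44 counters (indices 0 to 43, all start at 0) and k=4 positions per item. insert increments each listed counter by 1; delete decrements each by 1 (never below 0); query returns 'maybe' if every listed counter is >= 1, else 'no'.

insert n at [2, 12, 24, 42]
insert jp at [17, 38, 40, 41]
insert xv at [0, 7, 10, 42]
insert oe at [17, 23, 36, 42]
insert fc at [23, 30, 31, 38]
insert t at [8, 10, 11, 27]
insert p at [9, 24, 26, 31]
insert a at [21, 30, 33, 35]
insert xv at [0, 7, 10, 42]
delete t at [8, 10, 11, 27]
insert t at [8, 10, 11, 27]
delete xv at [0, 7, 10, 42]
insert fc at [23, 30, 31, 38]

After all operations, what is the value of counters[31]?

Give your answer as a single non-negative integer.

Step 1: insert n at [2, 12, 24, 42] -> counters=[0,0,1,0,0,0,0,0,0,0,0,0,1,0,0,0,0,0,0,0,0,0,0,0,1,0,0,0,0,0,0,0,0,0,0,0,0,0,0,0,0,0,1,0]
Step 2: insert jp at [17, 38, 40, 41] -> counters=[0,0,1,0,0,0,0,0,0,0,0,0,1,0,0,0,0,1,0,0,0,0,0,0,1,0,0,0,0,0,0,0,0,0,0,0,0,0,1,0,1,1,1,0]
Step 3: insert xv at [0, 7, 10, 42] -> counters=[1,0,1,0,0,0,0,1,0,0,1,0,1,0,0,0,0,1,0,0,0,0,0,0,1,0,0,0,0,0,0,0,0,0,0,0,0,0,1,0,1,1,2,0]
Step 4: insert oe at [17, 23, 36, 42] -> counters=[1,0,1,0,0,0,0,1,0,0,1,0,1,0,0,0,0,2,0,0,0,0,0,1,1,0,0,0,0,0,0,0,0,0,0,0,1,0,1,0,1,1,3,0]
Step 5: insert fc at [23, 30, 31, 38] -> counters=[1,0,1,0,0,0,0,1,0,0,1,0,1,0,0,0,0,2,0,0,0,0,0,2,1,0,0,0,0,0,1,1,0,0,0,0,1,0,2,0,1,1,3,0]
Step 6: insert t at [8, 10, 11, 27] -> counters=[1,0,1,0,0,0,0,1,1,0,2,1,1,0,0,0,0,2,0,0,0,0,0,2,1,0,0,1,0,0,1,1,0,0,0,0,1,0,2,0,1,1,3,0]
Step 7: insert p at [9, 24, 26, 31] -> counters=[1,0,1,0,0,0,0,1,1,1,2,1,1,0,0,0,0,2,0,0,0,0,0,2,2,0,1,1,0,0,1,2,0,0,0,0,1,0,2,0,1,1,3,0]
Step 8: insert a at [21, 30, 33, 35] -> counters=[1,0,1,0,0,0,0,1,1,1,2,1,1,0,0,0,0,2,0,0,0,1,0,2,2,0,1,1,0,0,2,2,0,1,0,1,1,0,2,0,1,1,3,0]
Step 9: insert xv at [0, 7, 10, 42] -> counters=[2,0,1,0,0,0,0,2,1,1,3,1,1,0,0,0,0,2,0,0,0,1,0,2,2,0,1,1,0,0,2,2,0,1,0,1,1,0,2,0,1,1,4,0]
Step 10: delete t at [8, 10, 11, 27] -> counters=[2,0,1,0,0,0,0,2,0,1,2,0,1,0,0,0,0,2,0,0,0,1,0,2,2,0,1,0,0,0,2,2,0,1,0,1,1,0,2,0,1,1,4,0]
Step 11: insert t at [8, 10, 11, 27] -> counters=[2,0,1,0,0,0,0,2,1,1,3,1,1,0,0,0,0,2,0,0,0,1,0,2,2,0,1,1,0,0,2,2,0,1,0,1,1,0,2,0,1,1,4,0]
Step 12: delete xv at [0, 7, 10, 42] -> counters=[1,0,1,0,0,0,0,1,1,1,2,1,1,0,0,0,0,2,0,0,0,1,0,2,2,0,1,1,0,0,2,2,0,1,0,1,1,0,2,0,1,1,3,0]
Step 13: insert fc at [23, 30, 31, 38] -> counters=[1,0,1,0,0,0,0,1,1,1,2,1,1,0,0,0,0,2,0,0,0,1,0,3,2,0,1,1,0,0,3,3,0,1,0,1,1,0,3,0,1,1,3,0]
Final counters=[1,0,1,0,0,0,0,1,1,1,2,1,1,0,0,0,0,2,0,0,0,1,0,3,2,0,1,1,0,0,3,3,0,1,0,1,1,0,3,0,1,1,3,0] -> counters[31]=3

Answer: 3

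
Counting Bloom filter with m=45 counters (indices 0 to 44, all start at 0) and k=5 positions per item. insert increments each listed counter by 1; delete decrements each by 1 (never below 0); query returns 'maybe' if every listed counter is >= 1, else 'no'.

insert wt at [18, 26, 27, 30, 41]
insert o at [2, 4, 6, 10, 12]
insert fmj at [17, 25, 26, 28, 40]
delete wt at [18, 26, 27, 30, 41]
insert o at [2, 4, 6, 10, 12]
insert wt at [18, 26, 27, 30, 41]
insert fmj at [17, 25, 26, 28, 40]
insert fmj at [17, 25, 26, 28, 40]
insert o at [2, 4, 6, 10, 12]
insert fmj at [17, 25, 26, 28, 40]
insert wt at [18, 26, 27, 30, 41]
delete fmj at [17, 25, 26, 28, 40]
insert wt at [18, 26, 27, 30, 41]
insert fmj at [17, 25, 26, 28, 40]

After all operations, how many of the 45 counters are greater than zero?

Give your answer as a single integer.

Answer: 14

Derivation:
Step 1: insert wt at [18, 26, 27, 30, 41] -> counters=[0,0,0,0,0,0,0,0,0,0,0,0,0,0,0,0,0,0,1,0,0,0,0,0,0,0,1,1,0,0,1,0,0,0,0,0,0,0,0,0,0,1,0,0,0]
Step 2: insert o at [2, 4, 6, 10, 12] -> counters=[0,0,1,0,1,0,1,0,0,0,1,0,1,0,0,0,0,0,1,0,0,0,0,0,0,0,1,1,0,0,1,0,0,0,0,0,0,0,0,0,0,1,0,0,0]
Step 3: insert fmj at [17, 25, 26, 28, 40] -> counters=[0,0,1,0,1,0,1,0,0,0,1,0,1,0,0,0,0,1,1,0,0,0,0,0,0,1,2,1,1,0,1,0,0,0,0,0,0,0,0,0,1,1,0,0,0]
Step 4: delete wt at [18, 26, 27, 30, 41] -> counters=[0,0,1,0,1,0,1,0,0,0,1,0,1,0,0,0,0,1,0,0,0,0,0,0,0,1,1,0,1,0,0,0,0,0,0,0,0,0,0,0,1,0,0,0,0]
Step 5: insert o at [2, 4, 6, 10, 12] -> counters=[0,0,2,0,2,0,2,0,0,0,2,0,2,0,0,0,0,1,0,0,0,0,0,0,0,1,1,0,1,0,0,0,0,0,0,0,0,0,0,0,1,0,0,0,0]
Step 6: insert wt at [18, 26, 27, 30, 41] -> counters=[0,0,2,0,2,0,2,0,0,0,2,0,2,0,0,0,0,1,1,0,0,0,0,0,0,1,2,1,1,0,1,0,0,0,0,0,0,0,0,0,1,1,0,0,0]
Step 7: insert fmj at [17, 25, 26, 28, 40] -> counters=[0,0,2,0,2,0,2,0,0,0,2,0,2,0,0,0,0,2,1,0,0,0,0,0,0,2,3,1,2,0,1,0,0,0,0,0,0,0,0,0,2,1,0,0,0]
Step 8: insert fmj at [17, 25, 26, 28, 40] -> counters=[0,0,2,0,2,0,2,0,0,0,2,0,2,0,0,0,0,3,1,0,0,0,0,0,0,3,4,1,3,0,1,0,0,0,0,0,0,0,0,0,3,1,0,0,0]
Step 9: insert o at [2, 4, 6, 10, 12] -> counters=[0,0,3,0,3,0,3,0,0,0,3,0,3,0,0,0,0,3,1,0,0,0,0,0,0,3,4,1,3,0,1,0,0,0,0,0,0,0,0,0,3,1,0,0,0]
Step 10: insert fmj at [17, 25, 26, 28, 40] -> counters=[0,0,3,0,3,0,3,0,0,0,3,0,3,0,0,0,0,4,1,0,0,0,0,0,0,4,5,1,4,0,1,0,0,0,0,0,0,0,0,0,4,1,0,0,0]
Step 11: insert wt at [18, 26, 27, 30, 41] -> counters=[0,0,3,0,3,0,3,0,0,0,3,0,3,0,0,0,0,4,2,0,0,0,0,0,0,4,6,2,4,0,2,0,0,0,0,0,0,0,0,0,4,2,0,0,0]
Step 12: delete fmj at [17, 25, 26, 28, 40] -> counters=[0,0,3,0,3,0,3,0,0,0,3,0,3,0,0,0,0,3,2,0,0,0,0,0,0,3,5,2,3,0,2,0,0,0,0,0,0,0,0,0,3,2,0,0,0]
Step 13: insert wt at [18, 26, 27, 30, 41] -> counters=[0,0,3,0,3,0,3,0,0,0,3,0,3,0,0,0,0,3,3,0,0,0,0,0,0,3,6,3,3,0,3,0,0,0,0,0,0,0,0,0,3,3,0,0,0]
Step 14: insert fmj at [17, 25, 26, 28, 40] -> counters=[0,0,3,0,3,0,3,0,0,0,3,0,3,0,0,0,0,4,3,0,0,0,0,0,0,4,7,3,4,0,3,0,0,0,0,0,0,0,0,0,4,3,0,0,0]
Final counters=[0,0,3,0,3,0,3,0,0,0,3,0,3,0,0,0,0,4,3,0,0,0,0,0,0,4,7,3,4,0,3,0,0,0,0,0,0,0,0,0,4,3,0,0,0] -> 14 nonzero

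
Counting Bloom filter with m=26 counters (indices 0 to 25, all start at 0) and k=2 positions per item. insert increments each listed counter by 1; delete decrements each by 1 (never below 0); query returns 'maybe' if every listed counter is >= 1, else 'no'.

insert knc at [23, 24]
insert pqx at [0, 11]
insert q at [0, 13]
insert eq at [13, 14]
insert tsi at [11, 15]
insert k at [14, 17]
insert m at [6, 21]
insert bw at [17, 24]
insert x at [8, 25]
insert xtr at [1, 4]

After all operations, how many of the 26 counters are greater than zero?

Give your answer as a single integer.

Step 1: insert knc at [23, 24] -> counters=[0,0,0,0,0,0,0,0,0,0,0,0,0,0,0,0,0,0,0,0,0,0,0,1,1,0]
Step 2: insert pqx at [0, 11] -> counters=[1,0,0,0,0,0,0,0,0,0,0,1,0,0,0,0,0,0,0,0,0,0,0,1,1,0]
Step 3: insert q at [0, 13] -> counters=[2,0,0,0,0,0,0,0,0,0,0,1,0,1,0,0,0,0,0,0,0,0,0,1,1,0]
Step 4: insert eq at [13, 14] -> counters=[2,0,0,0,0,0,0,0,0,0,0,1,0,2,1,0,0,0,0,0,0,0,0,1,1,0]
Step 5: insert tsi at [11, 15] -> counters=[2,0,0,0,0,0,0,0,0,0,0,2,0,2,1,1,0,0,0,0,0,0,0,1,1,0]
Step 6: insert k at [14, 17] -> counters=[2,0,0,0,0,0,0,0,0,0,0,2,0,2,2,1,0,1,0,0,0,0,0,1,1,0]
Step 7: insert m at [6, 21] -> counters=[2,0,0,0,0,0,1,0,0,0,0,2,0,2,2,1,0,1,0,0,0,1,0,1,1,0]
Step 8: insert bw at [17, 24] -> counters=[2,0,0,0,0,0,1,0,0,0,0,2,0,2,2,1,0,2,0,0,0,1,0,1,2,0]
Step 9: insert x at [8, 25] -> counters=[2,0,0,0,0,0,1,0,1,0,0,2,0,2,2,1,0,2,0,0,0,1,0,1,2,1]
Step 10: insert xtr at [1, 4] -> counters=[2,1,0,0,1,0,1,0,1,0,0,2,0,2,2,1,0,2,0,0,0,1,0,1,2,1]
Final counters=[2,1,0,0,1,0,1,0,1,0,0,2,0,2,2,1,0,2,0,0,0,1,0,1,2,1] -> 14 nonzero

Answer: 14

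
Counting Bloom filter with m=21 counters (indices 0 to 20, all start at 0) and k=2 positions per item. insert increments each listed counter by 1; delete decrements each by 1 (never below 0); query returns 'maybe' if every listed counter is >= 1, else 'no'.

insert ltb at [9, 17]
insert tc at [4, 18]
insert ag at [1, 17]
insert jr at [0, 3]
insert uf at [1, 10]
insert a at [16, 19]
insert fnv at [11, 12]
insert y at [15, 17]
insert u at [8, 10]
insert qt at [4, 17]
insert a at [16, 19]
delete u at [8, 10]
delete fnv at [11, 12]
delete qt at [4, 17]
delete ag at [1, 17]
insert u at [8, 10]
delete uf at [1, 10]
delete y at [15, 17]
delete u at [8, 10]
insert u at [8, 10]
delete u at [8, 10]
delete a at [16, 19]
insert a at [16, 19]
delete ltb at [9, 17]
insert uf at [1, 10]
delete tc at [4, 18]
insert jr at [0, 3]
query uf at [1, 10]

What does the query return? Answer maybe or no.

Answer: maybe

Derivation:
Step 1: insert ltb at [9, 17] -> counters=[0,0,0,0,0,0,0,0,0,1,0,0,0,0,0,0,0,1,0,0,0]
Step 2: insert tc at [4, 18] -> counters=[0,0,0,0,1,0,0,0,0,1,0,0,0,0,0,0,0,1,1,0,0]
Step 3: insert ag at [1, 17] -> counters=[0,1,0,0,1,0,0,0,0,1,0,0,0,0,0,0,0,2,1,0,0]
Step 4: insert jr at [0, 3] -> counters=[1,1,0,1,1,0,0,0,0,1,0,0,0,0,0,0,0,2,1,0,0]
Step 5: insert uf at [1, 10] -> counters=[1,2,0,1,1,0,0,0,0,1,1,0,0,0,0,0,0,2,1,0,0]
Step 6: insert a at [16, 19] -> counters=[1,2,0,1,1,0,0,0,0,1,1,0,0,0,0,0,1,2,1,1,0]
Step 7: insert fnv at [11, 12] -> counters=[1,2,0,1,1,0,0,0,0,1,1,1,1,0,0,0,1,2,1,1,0]
Step 8: insert y at [15, 17] -> counters=[1,2,0,1,1,0,0,0,0,1,1,1,1,0,0,1,1,3,1,1,0]
Step 9: insert u at [8, 10] -> counters=[1,2,0,1,1,0,0,0,1,1,2,1,1,0,0,1,1,3,1,1,0]
Step 10: insert qt at [4, 17] -> counters=[1,2,0,1,2,0,0,0,1,1,2,1,1,0,0,1,1,4,1,1,0]
Step 11: insert a at [16, 19] -> counters=[1,2,0,1,2,0,0,0,1,1,2,1,1,0,0,1,2,4,1,2,0]
Step 12: delete u at [8, 10] -> counters=[1,2,0,1,2,0,0,0,0,1,1,1,1,0,0,1,2,4,1,2,0]
Step 13: delete fnv at [11, 12] -> counters=[1,2,0,1,2,0,0,0,0,1,1,0,0,0,0,1,2,4,1,2,0]
Step 14: delete qt at [4, 17] -> counters=[1,2,0,1,1,0,0,0,0,1,1,0,0,0,0,1,2,3,1,2,0]
Step 15: delete ag at [1, 17] -> counters=[1,1,0,1,1,0,0,0,0,1,1,0,0,0,0,1,2,2,1,2,0]
Step 16: insert u at [8, 10] -> counters=[1,1,0,1,1,0,0,0,1,1,2,0,0,0,0,1,2,2,1,2,0]
Step 17: delete uf at [1, 10] -> counters=[1,0,0,1,1,0,0,0,1,1,1,0,0,0,0,1,2,2,1,2,0]
Step 18: delete y at [15, 17] -> counters=[1,0,0,1,1,0,0,0,1,1,1,0,0,0,0,0,2,1,1,2,0]
Step 19: delete u at [8, 10] -> counters=[1,0,0,1,1,0,0,0,0,1,0,0,0,0,0,0,2,1,1,2,0]
Step 20: insert u at [8, 10] -> counters=[1,0,0,1,1,0,0,0,1,1,1,0,0,0,0,0,2,1,1,2,0]
Step 21: delete u at [8, 10] -> counters=[1,0,0,1,1,0,0,0,0,1,0,0,0,0,0,0,2,1,1,2,0]
Step 22: delete a at [16, 19] -> counters=[1,0,0,1,1,0,0,0,0,1,0,0,0,0,0,0,1,1,1,1,0]
Step 23: insert a at [16, 19] -> counters=[1,0,0,1,1,0,0,0,0,1,0,0,0,0,0,0,2,1,1,2,0]
Step 24: delete ltb at [9, 17] -> counters=[1,0,0,1,1,0,0,0,0,0,0,0,0,0,0,0,2,0,1,2,0]
Step 25: insert uf at [1, 10] -> counters=[1,1,0,1,1,0,0,0,0,0,1,0,0,0,0,0,2,0,1,2,0]
Step 26: delete tc at [4, 18] -> counters=[1,1,0,1,0,0,0,0,0,0,1,0,0,0,0,0,2,0,0,2,0]
Step 27: insert jr at [0, 3] -> counters=[2,1,0,2,0,0,0,0,0,0,1,0,0,0,0,0,2,0,0,2,0]
Query uf: check counters[1]=1 counters[10]=1 -> maybe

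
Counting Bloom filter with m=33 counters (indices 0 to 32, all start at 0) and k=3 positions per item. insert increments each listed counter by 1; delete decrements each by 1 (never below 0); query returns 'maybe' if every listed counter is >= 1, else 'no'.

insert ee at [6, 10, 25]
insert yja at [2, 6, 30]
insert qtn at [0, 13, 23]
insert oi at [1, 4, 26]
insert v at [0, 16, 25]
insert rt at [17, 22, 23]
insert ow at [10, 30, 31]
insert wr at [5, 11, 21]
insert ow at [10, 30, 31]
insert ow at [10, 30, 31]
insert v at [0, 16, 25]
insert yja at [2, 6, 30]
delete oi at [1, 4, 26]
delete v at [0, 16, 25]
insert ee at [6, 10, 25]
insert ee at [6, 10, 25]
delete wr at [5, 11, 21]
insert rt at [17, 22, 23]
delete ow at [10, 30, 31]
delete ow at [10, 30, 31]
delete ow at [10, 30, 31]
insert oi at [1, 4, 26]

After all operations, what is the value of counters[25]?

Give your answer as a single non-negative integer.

Answer: 4

Derivation:
Step 1: insert ee at [6, 10, 25] -> counters=[0,0,0,0,0,0,1,0,0,0,1,0,0,0,0,0,0,0,0,0,0,0,0,0,0,1,0,0,0,0,0,0,0]
Step 2: insert yja at [2, 6, 30] -> counters=[0,0,1,0,0,0,2,0,0,0,1,0,0,0,0,0,0,0,0,0,0,0,0,0,0,1,0,0,0,0,1,0,0]
Step 3: insert qtn at [0, 13, 23] -> counters=[1,0,1,0,0,0,2,0,0,0,1,0,0,1,0,0,0,0,0,0,0,0,0,1,0,1,0,0,0,0,1,0,0]
Step 4: insert oi at [1, 4, 26] -> counters=[1,1,1,0,1,0,2,0,0,0,1,0,0,1,0,0,0,0,0,0,0,0,0,1,0,1,1,0,0,0,1,0,0]
Step 5: insert v at [0, 16, 25] -> counters=[2,1,1,0,1,0,2,0,0,0,1,0,0,1,0,0,1,0,0,0,0,0,0,1,0,2,1,0,0,0,1,0,0]
Step 6: insert rt at [17, 22, 23] -> counters=[2,1,1,0,1,0,2,0,0,0,1,0,0,1,0,0,1,1,0,0,0,0,1,2,0,2,1,0,0,0,1,0,0]
Step 7: insert ow at [10, 30, 31] -> counters=[2,1,1,0,1,0,2,0,0,0,2,0,0,1,0,0,1,1,0,0,0,0,1,2,0,2,1,0,0,0,2,1,0]
Step 8: insert wr at [5, 11, 21] -> counters=[2,1,1,0,1,1,2,0,0,0,2,1,0,1,0,0,1,1,0,0,0,1,1,2,0,2,1,0,0,0,2,1,0]
Step 9: insert ow at [10, 30, 31] -> counters=[2,1,1,0,1,1,2,0,0,0,3,1,0,1,0,0,1,1,0,0,0,1,1,2,0,2,1,0,0,0,3,2,0]
Step 10: insert ow at [10, 30, 31] -> counters=[2,1,1,0,1,1,2,0,0,0,4,1,0,1,0,0,1,1,0,0,0,1,1,2,0,2,1,0,0,0,4,3,0]
Step 11: insert v at [0, 16, 25] -> counters=[3,1,1,0,1,1,2,0,0,0,4,1,0,1,0,0,2,1,0,0,0,1,1,2,0,3,1,0,0,0,4,3,0]
Step 12: insert yja at [2, 6, 30] -> counters=[3,1,2,0,1,1,3,0,0,0,4,1,0,1,0,0,2,1,0,0,0,1,1,2,0,3,1,0,0,0,5,3,0]
Step 13: delete oi at [1, 4, 26] -> counters=[3,0,2,0,0,1,3,0,0,0,4,1,0,1,0,0,2,1,0,0,0,1,1,2,0,3,0,0,0,0,5,3,0]
Step 14: delete v at [0, 16, 25] -> counters=[2,0,2,0,0,1,3,0,0,0,4,1,0,1,0,0,1,1,0,0,0,1,1,2,0,2,0,0,0,0,5,3,0]
Step 15: insert ee at [6, 10, 25] -> counters=[2,0,2,0,0,1,4,0,0,0,5,1,0,1,0,0,1,1,0,0,0,1,1,2,0,3,0,0,0,0,5,3,0]
Step 16: insert ee at [6, 10, 25] -> counters=[2,0,2,0,0,1,5,0,0,0,6,1,0,1,0,0,1,1,0,0,0,1,1,2,0,4,0,0,0,0,5,3,0]
Step 17: delete wr at [5, 11, 21] -> counters=[2,0,2,0,0,0,5,0,0,0,6,0,0,1,0,0,1,1,0,0,0,0,1,2,0,4,0,0,0,0,5,3,0]
Step 18: insert rt at [17, 22, 23] -> counters=[2,0,2,0,0,0,5,0,0,0,6,0,0,1,0,0,1,2,0,0,0,0,2,3,0,4,0,0,0,0,5,3,0]
Step 19: delete ow at [10, 30, 31] -> counters=[2,0,2,0,0,0,5,0,0,0,5,0,0,1,0,0,1,2,0,0,0,0,2,3,0,4,0,0,0,0,4,2,0]
Step 20: delete ow at [10, 30, 31] -> counters=[2,0,2,0,0,0,5,0,0,0,4,0,0,1,0,0,1,2,0,0,0,0,2,3,0,4,0,0,0,0,3,1,0]
Step 21: delete ow at [10, 30, 31] -> counters=[2,0,2,0,0,0,5,0,0,0,3,0,0,1,0,0,1,2,0,0,0,0,2,3,0,4,0,0,0,0,2,0,0]
Step 22: insert oi at [1, 4, 26] -> counters=[2,1,2,0,1,0,5,0,0,0,3,0,0,1,0,0,1,2,0,0,0,0,2,3,0,4,1,0,0,0,2,0,0]
Final counters=[2,1,2,0,1,0,5,0,0,0,3,0,0,1,0,0,1,2,0,0,0,0,2,3,0,4,1,0,0,0,2,0,0] -> counters[25]=4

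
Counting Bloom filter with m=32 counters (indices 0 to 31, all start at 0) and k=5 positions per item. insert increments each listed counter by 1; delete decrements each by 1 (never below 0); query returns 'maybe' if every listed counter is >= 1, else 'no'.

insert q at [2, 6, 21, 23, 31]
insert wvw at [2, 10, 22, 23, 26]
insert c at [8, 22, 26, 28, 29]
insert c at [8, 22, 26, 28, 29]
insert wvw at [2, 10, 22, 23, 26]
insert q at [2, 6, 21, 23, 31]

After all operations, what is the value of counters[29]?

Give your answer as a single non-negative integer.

Answer: 2

Derivation:
Step 1: insert q at [2, 6, 21, 23, 31] -> counters=[0,0,1,0,0,0,1,0,0,0,0,0,0,0,0,0,0,0,0,0,0,1,0,1,0,0,0,0,0,0,0,1]
Step 2: insert wvw at [2, 10, 22, 23, 26] -> counters=[0,0,2,0,0,0,1,0,0,0,1,0,0,0,0,0,0,0,0,0,0,1,1,2,0,0,1,0,0,0,0,1]
Step 3: insert c at [8, 22, 26, 28, 29] -> counters=[0,0,2,0,0,0,1,0,1,0,1,0,0,0,0,0,0,0,0,0,0,1,2,2,0,0,2,0,1,1,0,1]
Step 4: insert c at [8, 22, 26, 28, 29] -> counters=[0,0,2,0,0,0,1,0,2,0,1,0,0,0,0,0,0,0,0,0,0,1,3,2,0,0,3,0,2,2,0,1]
Step 5: insert wvw at [2, 10, 22, 23, 26] -> counters=[0,0,3,0,0,0,1,0,2,0,2,0,0,0,0,0,0,0,0,0,0,1,4,3,0,0,4,0,2,2,0,1]
Step 6: insert q at [2, 6, 21, 23, 31] -> counters=[0,0,4,0,0,0,2,0,2,0,2,0,0,0,0,0,0,0,0,0,0,2,4,4,0,0,4,0,2,2,0,2]
Final counters=[0,0,4,0,0,0,2,0,2,0,2,0,0,0,0,0,0,0,0,0,0,2,4,4,0,0,4,0,2,2,0,2] -> counters[29]=2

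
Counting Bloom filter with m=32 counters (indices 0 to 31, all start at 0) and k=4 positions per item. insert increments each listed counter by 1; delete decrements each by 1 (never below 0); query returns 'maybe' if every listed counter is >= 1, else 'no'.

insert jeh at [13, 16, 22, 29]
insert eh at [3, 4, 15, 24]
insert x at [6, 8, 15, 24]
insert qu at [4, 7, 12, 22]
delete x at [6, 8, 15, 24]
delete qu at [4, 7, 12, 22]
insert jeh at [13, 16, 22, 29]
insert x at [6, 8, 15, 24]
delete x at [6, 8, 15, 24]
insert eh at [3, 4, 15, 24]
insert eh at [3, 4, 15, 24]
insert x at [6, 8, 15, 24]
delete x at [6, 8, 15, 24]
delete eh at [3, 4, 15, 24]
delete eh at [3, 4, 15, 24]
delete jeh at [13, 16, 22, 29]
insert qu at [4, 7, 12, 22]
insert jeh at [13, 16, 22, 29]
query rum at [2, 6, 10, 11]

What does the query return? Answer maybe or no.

Answer: no

Derivation:
Step 1: insert jeh at [13, 16, 22, 29] -> counters=[0,0,0,0,0,0,0,0,0,0,0,0,0,1,0,0,1,0,0,0,0,0,1,0,0,0,0,0,0,1,0,0]
Step 2: insert eh at [3, 4, 15, 24] -> counters=[0,0,0,1,1,0,0,0,0,0,0,0,0,1,0,1,1,0,0,0,0,0,1,0,1,0,0,0,0,1,0,0]
Step 3: insert x at [6, 8, 15, 24] -> counters=[0,0,0,1,1,0,1,0,1,0,0,0,0,1,0,2,1,0,0,0,0,0,1,0,2,0,0,0,0,1,0,0]
Step 4: insert qu at [4, 7, 12, 22] -> counters=[0,0,0,1,2,0,1,1,1,0,0,0,1,1,0,2,1,0,0,0,0,0,2,0,2,0,0,0,0,1,0,0]
Step 5: delete x at [6, 8, 15, 24] -> counters=[0,0,0,1,2,0,0,1,0,0,0,0,1,1,0,1,1,0,0,0,0,0,2,0,1,0,0,0,0,1,0,0]
Step 6: delete qu at [4, 7, 12, 22] -> counters=[0,0,0,1,1,0,0,0,0,0,0,0,0,1,0,1,1,0,0,0,0,0,1,0,1,0,0,0,0,1,0,0]
Step 7: insert jeh at [13, 16, 22, 29] -> counters=[0,0,0,1,1,0,0,0,0,0,0,0,0,2,0,1,2,0,0,0,0,0,2,0,1,0,0,0,0,2,0,0]
Step 8: insert x at [6, 8, 15, 24] -> counters=[0,0,0,1,1,0,1,0,1,0,0,0,0,2,0,2,2,0,0,0,0,0,2,0,2,0,0,0,0,2,0,0]
Step 9: delete x at [6, 8, 15, 24] -> counters=[0,0,0,1,1,0,0,0,0,0,0,0,0,2,0,1,2,0,0,0,0,0,2,0,1,0,0,0,0,2,0,0]
Step 10: insert eh at [3, 4, 15, 24] -> counters=[0,0,0,2,2,0,0,0,0,0,0,0,0,2,0,2,2,0,0,0,0,0,2,0,2,0,0,0,0,2,0,0]
Step 11: insert eh at [3, 4, 15, 24] -> counters=[0,0,0,3,3,0,0,0,0,0,0,0,0,2,0,3,2,0,0,0,0,0,2,0,3,0,0,0,0,2,0,0]
Step 12: insert x at [6, 8, 15, 24] -> counters=[0,0,0,3,3,0,1,0,1,0,0,0,0,2,0,4,2,0,0,0,0,0,2,0,4,0,0,0,0,2,0,0]
Step 13: delete x at [6, 8, 15, 24] -> counters=[0,0,0,3,3,0,0,0,0,0,0,0,0,2,0,3,2,0,0,0,0,0,2,0,3,0,0,0,0,2,0,0]
Step 14: delete eh at [3, 4, 15, 24] -> counters=[0,0,0,2,2,0,0,0,0,0,0,0,0,2,0,2,2,0,0,0,0,0,2,0,2,0,0,0,0,2,0,0]
Step 15: delete eh at [3, 4, 15, 24] -> counters=[0,0,0,1,1,0,0,0,0,0,0,0,0,2,0,1,2,0,0,0,0,0,2,0,1,0,0,0,0,2,0,0]
Step 16: delete jeh at [13, 16, 22, 29] -> counters=[0,0,0,1,1,0,0,0,0,0,0,0,0,1,0,1,1,0,0,0,0,0,1,0,1,0,0,0,0,1,0,0]
Step 17: insert qu at [4, 7, 12, 22] -> counters=[0,0,0,1,2,0,0,1,0,0,0,0,1,1,0,1,1,0,0,0,0,0,2,0,1,0,0,0,0,1,0,0]
Step 18: insert jeh at [13, 16, 22, 29] -> counters=[0,0,0,1,2,0,0,1,0,0,0,0,1,2,0,1,2,0,0,0,0,0,3,0,1,0,0,0,0,2,0,0]
Query rum: check counters[2]=0 counters[6]=0 counters[10]=0 counters[11]=0 -> no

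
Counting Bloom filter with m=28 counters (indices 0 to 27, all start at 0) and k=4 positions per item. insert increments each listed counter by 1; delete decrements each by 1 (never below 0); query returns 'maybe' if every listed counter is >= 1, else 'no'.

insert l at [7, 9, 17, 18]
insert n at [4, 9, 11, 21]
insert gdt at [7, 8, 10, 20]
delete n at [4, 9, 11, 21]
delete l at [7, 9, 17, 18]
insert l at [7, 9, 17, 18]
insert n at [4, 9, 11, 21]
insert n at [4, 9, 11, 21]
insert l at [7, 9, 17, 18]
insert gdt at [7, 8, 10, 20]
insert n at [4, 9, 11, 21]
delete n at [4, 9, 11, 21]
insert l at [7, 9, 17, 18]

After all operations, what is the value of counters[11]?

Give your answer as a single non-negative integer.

Answer: 2

Derivation:
Step 1: insert l at [7, 9, 17, 18] -> counters=[0,0,0,0,0,0,0,1,0,1,0,0,0,0,0,0,0,1,1,0,0,0,0,0,0,0,0,0]
Step 2: insert n at [4, 9, 11, 21] -> counters=[0,0,0,0,1,0,0,1,0,2,0,1,0,0,0,0,0,1,1,0,0,1,0,0,0,0,0,0]
Step 3: insert gdt at [7, 8, 10, 20] -> counters=[0,0,0,0,1,0,0,2,1,2,1,1,0,0,0,0,0,1,1,0,1,1,0,0,0,0,0,0]
Step 4: delete n at [4, 9, 11, 21] -> counters=[0,0,0,0,0,0,0,2,1,1,1,0,0,0,0,0,0,1,1,0,1,0,0,0,0,0,0,0]
Step 5: delete l at [7, 9, 17, 18] -> counters=[0,0,0,0,0,0,0,1,1,0,1,0,0,0,0,0,0,0,0,0,1,0,0,0,0,0,0,0]
Step 6: insert l at [7, 9, 17, 18] -> counters=[0,0,0,0,0,0,0,2,1,1,1,0,0,0,0,0,0,1,1,0,1,0,0,0,0,0,0,0]
Step 7: insert n at [4, 9, 11, 21] -> counters=[0,0,0,0,1,0,0,2,1,2,1,1,0,0,0,0,0,1,1,0,1,1,0,0,0,0,0,0]
Step 8: insert n at [4, 9, 11, 21] -> counters=[0,0,0,0,2,0,0,2,1,3,1,2,0,0,0,0,0,1,1,0,1,2,0,0,0,0,0,0]
Step 9: insert l at [7, 9, 17, 18] -> counters=[0,0,0,0,2,0,0,3,1,4,1,2,0,0,0,0,0,2,2,0,1,2,0,0,0,0,0,0]
Step 10: insert gdt at [7, 8, 10, 20] -> counters=[0,0,0,0,2,0,0,4,2,4,2,2,0,0,0,0,0,2,2,0,2,2,0,0,0,0,0,0]
Step 11: insert n at [4, 9, 11, 21] -> counters=[0,0,0,0,3,0,0,4,2,5,2,3,0,0,0,0,0,2,2,0,2,3,0,0,0,0,0,0]
Step 12: delete n at [4, 9, 11, 21] -> counters=[0,0,0,0,2,0,0,4,2,4,2,2,0,0,0,0,0,2,2,0,2,2,0,0,0,0,0,0]
Step 13: insert l at [7, 9, 17, 18] -> counters=[0,0,0,0,2,0,0,5,2,5,2,2,0,0,0,0,0,3,3,0,2,2,0,0,0,0,0,0]
Final counters=[0,0,0,0,2,0,0,5,2,5,2,2,0,0,0,0,0,3,3,0,2,2,0,0,0,0,0,0] -> counters[11]=2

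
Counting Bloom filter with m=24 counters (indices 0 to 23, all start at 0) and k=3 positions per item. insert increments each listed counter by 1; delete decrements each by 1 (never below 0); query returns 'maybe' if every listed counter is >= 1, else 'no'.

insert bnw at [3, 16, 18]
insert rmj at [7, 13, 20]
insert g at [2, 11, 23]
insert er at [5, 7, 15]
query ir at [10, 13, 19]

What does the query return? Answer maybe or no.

Answer: no

Derivation:
Step 1: insert bnw at [3, 16, 18] -> counters=[0,0,0,1,0,0,0,0,0,0,0,0,0,0,0,0,1,0,1,0,0,0,0,0]
Step 2: insert rmj at [7, 13, 20] -> counters=[0,0,0,1,0,0,0,1,0,0,0,0,0,1,0,0,1,0,1,0,1,0,0,0]
Step 3: insert g at [2, 11, 23] -> counters=[0,0,1,1,0,0,0,1,0,0,0,1,0,1,0,0,1,0,1,0,1,0,0,1]
Step 4: insert er at [5, 7, 15] -> counters=[0,0,1,1,0,1,0,2,0,0,0,1,0,1,0,1,1,0,1,0,1,0,0,1]
Query ir: check counters[10]=0 counters[13]=1 counters[19]=0 -> no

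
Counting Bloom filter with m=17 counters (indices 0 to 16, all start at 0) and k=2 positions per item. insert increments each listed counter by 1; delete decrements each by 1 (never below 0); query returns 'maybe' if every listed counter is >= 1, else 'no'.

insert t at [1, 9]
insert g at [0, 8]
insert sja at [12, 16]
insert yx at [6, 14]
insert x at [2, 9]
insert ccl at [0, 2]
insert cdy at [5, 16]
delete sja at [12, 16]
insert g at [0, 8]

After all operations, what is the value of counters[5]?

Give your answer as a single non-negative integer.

Step 1: insert t at [1, 9] -> counters=[0,1,0,0,0,0,0,0,0,1,0,0,0,0,0,0,0]
Step 2: insert g at [0, 8] -> counters=[1,1,0,0,0,0,0,0,1,1,0,0,0,0,0,0,0]
Step 3: insert sja at [12, 16] -> counters=[1,1,0,0,0,0,0,0,1,1,0,0,1,0,0,0,1]
Step 4: insert yx at [6, 14] -> counters=[1,1,0,0,0,0,1,0,1,1,0,0,1,0,1,0,1]
Step 5: insert x at [2, 9] -> counters=[1,1,1,0,0,0,1,0,1,2,0,0,1,0,1,0,1]
Step 6: insert ccl at [0, 2] -> counters=[2,1,2,0,0,0,1,0,1,2,0,0,1,0,1,0,1]
Step 7: insert cdy at [5, 16] -> counters=[2,1,2,0,0,1,1,0,1,2,0,0,1,0,1,0,2]
Step 8: delete sja at [12, 16] -> counters=[2,1,2,0,0,1,1,0,1,2,0,0,0,0,1,0,1]
Step 9: insert g at [0, 8] -> counters=[3,1,2,0,0,1,1,0,2,2,0,0,0,0,1,0,1]
Final counters=[3,1,2,0,0,1,1,0,2,2,0,0,0,0,1,0,1] -> counters[5]=1

Answer: 1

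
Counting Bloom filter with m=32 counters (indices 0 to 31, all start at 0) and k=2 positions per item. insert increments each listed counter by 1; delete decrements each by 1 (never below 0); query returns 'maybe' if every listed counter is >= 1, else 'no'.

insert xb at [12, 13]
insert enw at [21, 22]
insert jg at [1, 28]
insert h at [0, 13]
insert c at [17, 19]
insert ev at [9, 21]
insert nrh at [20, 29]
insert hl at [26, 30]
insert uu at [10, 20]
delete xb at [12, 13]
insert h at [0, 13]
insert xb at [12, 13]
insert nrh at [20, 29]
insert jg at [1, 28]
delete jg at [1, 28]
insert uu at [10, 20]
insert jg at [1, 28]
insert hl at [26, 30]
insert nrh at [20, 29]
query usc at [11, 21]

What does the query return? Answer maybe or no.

Step 1: insert xb at [12, 13] -> counters=[0,0,0,0,0,0,0,0,0,0,0,0,1,1,0,0,0,0,0,0,0,0,0,0,0,0,0,0,0,0,0,0]
Step 2: insert enw at [21, 22] -> counters=[0,0,0,0,0,0,0,0,0,0,0,0,1,1,0,0,0,0,0,0,0,1,1,0,0,0,0,0,0,0,0,0]
Step 3: insert jg at [1, 28] -> counters=[0,1,0,0,0,0,0,0,0,0,0,0,1,1,0,0,0,0,0,0,0,1,1,0,0,0,0,0,1,0,0,0]
Step 4: insert h at [0, 13] -> counters=[1,1,0,0,0,0,0,0,0,0,0,0,1,2,0,0,0,0,0,0,0,1,1,0,0,0,0,0,1,0,0,0]
Step 5: insert c at [17, 19] -> counters=[1,1,0,0,0,0,0,0,0,0,0,0,1,2,0,0,0,1,0,1,0,1,1,0,0,0,0,0,1,0,0,0]
Step 6: insert ev at [9, 21] -> counters=[1,1,0,0,0,0,0,0,0,1,0,0,1,2,0,0,0,1,0,1,0,2,1,0,0,0,0,0,1,0,0,0]
Step 7: insert nrh at [20, 29] -> counters=[1,1,0,0,0,0,0,0,0,1,0,0,1,2,0,0,0,1,0,1,1,2,1,0,0,0,0,0,1,1,0,0]
Step 8: insert hl at [26, 30] -> counters=[1,1,0,0,0,0,0,0,0,1,0,0,1,2,0,0,0,1,0,1,1,2,1,0,0,0,1,0,1,1,1,0]
Step 9: insert uu at [10, 20] -> counters=[1,1,0,0,0,0,0,0,0,1,1,0,1,2,0,0,0,1,0,1,2,2,1,0,0,0,1,0,1,1,1,0]
Step 10: delete xb at [12, 13] -> counters=[1,1,0,0,0,0,0,0,0,1,1,0,0,1,0,0,0,1,0,1,2,2,1,0,0,0,1,0,1,1,1,0]
Step 11: insert h at [0, 13] -> counters=[2,1,0,0,0,0,0,0,0,1,1,0,0,2,0,0,0,1,0,1,2,2,1,0,0,0,1,0,1,1,1,0]
Step 12: insert xb at [12, 13] -> counters=[2,1,0,0,0,0,0,0,0,1,1,0,1,3,0,0,0,1,0,1,2,2,1,0,0,0,1,0,1,1,1,0]
Step 13: insert nrh at [20, 29] -> counters=[2,1,0,0,0,0,0,0,0,1,1,0,1,3,0,0,0,1,0,1,3,2,1,0,0,0,1,0,1,2,1,0]
Step 14: insert jg at [1, 28] -> counters=[2,2,0,0,0,0,0,0,0,1,1,0,1,3,0,0,0,1,0,1,3,2,1,0,0,0,1,0,2,2,1,0]
Step 15: delete jg at [1, 28] -> counters=[2,1,0,0,0,0,0,0,0,1,1,0,1,3,0,0,0,1,0,1,3,2,1,0,0,0,1,0,1,2,1,0]
Step 16: insert uu at [10, 20] -> counters=[2,1,0,0,0,0,0,0,0,1,2,0,1,3,0,0,0,1,0,1,4,2,1,0,0,0,1,0,1,2,1,0]
Step 17: insert jg at [1, 28] -> counters=[2,2,0,0,0,0,0,0,0,1,2,0,1,3,0,0,0,1,0,1,4,2,1,0,0,0,1,0,2,2,1,0]
Step 18: insert hl at [26, 30] -> counters=[2,2,0,0,0,0,0,0,0,1,2,0,1,3,0,0,0,1,0,1,4,2,1,0,0,0,2,0,2,2,2,0]
Step 19: insert nrh at [20, 29] -> counters=[2,2,0,0,0,0,0,0,0,1,2,0,1,3,0,0,0,1,0,1,5,2,1,0,0,0,2,0,2,3,2,0]
Query usc: check counters[11]=0 counters[21]=2 -> no

Answer: no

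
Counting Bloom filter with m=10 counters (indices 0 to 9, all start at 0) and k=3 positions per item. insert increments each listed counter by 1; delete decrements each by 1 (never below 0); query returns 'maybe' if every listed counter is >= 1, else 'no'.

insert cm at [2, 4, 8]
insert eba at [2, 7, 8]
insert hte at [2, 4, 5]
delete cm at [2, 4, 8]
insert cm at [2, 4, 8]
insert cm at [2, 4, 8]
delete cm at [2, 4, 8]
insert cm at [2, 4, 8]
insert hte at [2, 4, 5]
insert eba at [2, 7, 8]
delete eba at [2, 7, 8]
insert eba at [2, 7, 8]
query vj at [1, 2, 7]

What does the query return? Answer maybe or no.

Step 1: insert cm at [2, 4, 8] -> counters=[0,0,1,0,1,0,0,0,1,0]
Step 2: insert eba at [2, 7, 8] -> counters=[0,0,2,0,1,0,0,1,2,0]
Step 3: insert hte at [2, 4, 5] -> counters=[0,0,3,0,2,1,0,1,2,0]
Step 4: delete cm at [2, 4, 8] -> counters=[0,0,2,0,1,1,0,1,1,0]
Step 5: insert cm at [2, 4, 8] -> counters=[0,0,3,0,2,1,0,1,2,0]
Step 6: insert cm at [2, 4, 8] -> counters=[0,0,4,0,3,1,0,1,3,0]
Step 7: delete cm at [2, 4, 8] -> counters=[0,0,3,0,2,1,0,1,2,0]
Step 8: insert cm at [2, 4, 8] -> counters=[0,0,4,0,3,1,0,1,3,0]
Step 9: insert hte at [2, 4, 5] -> counters=[0,0,5,0,4,2,0,1,3,0]
Step 10: insert eba at [2, 7, 8] -> counters=[0,0,6,0,4,2,0,2,4,0]
Step 11: delete eba at [2, 7, 8] -> counters=[0,0,5,0,4,2,0,1,3,0]
Step 12: insert eba at [2, 7, 8] -> counters=[0,0,6,0,4,2,0,2,4,0]
Query vj: check counters[1]=0 counters[2]=6 counters[7]=2 -> no

Answer: no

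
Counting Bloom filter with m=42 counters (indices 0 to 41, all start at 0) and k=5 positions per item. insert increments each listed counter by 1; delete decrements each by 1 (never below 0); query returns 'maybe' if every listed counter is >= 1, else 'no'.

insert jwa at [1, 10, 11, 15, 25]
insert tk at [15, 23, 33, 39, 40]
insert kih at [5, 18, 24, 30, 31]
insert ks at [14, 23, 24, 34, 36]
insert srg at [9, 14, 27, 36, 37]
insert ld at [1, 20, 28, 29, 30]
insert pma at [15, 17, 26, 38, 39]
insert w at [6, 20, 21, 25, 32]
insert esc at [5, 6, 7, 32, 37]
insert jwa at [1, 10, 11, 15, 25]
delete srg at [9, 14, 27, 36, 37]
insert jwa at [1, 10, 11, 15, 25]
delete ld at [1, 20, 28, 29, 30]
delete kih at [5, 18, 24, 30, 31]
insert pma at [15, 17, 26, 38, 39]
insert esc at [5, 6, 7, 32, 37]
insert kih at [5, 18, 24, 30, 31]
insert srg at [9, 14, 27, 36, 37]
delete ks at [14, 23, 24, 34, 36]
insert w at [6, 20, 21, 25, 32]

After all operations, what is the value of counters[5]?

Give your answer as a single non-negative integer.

Answer: 3

Derivation:
Step 1: insert jwa at [1, 10, 11, 15, 25] -> counters=[0,1,0,0,0,0,0,0,0,0,1,1,0,0,0,1,0,0,0,0,0,0,0,0,0,1,0,0,0,0,0,0,0,0,0,0,0,0,0,0,0,0]
Step 2: insert tk at [15, 23, 33, 39, 40] -> counters=[0,1,0,0,0,0,0,0,0,0,1,1,0,0,0,2,0,0,0,0,0,0,0,1,0,1,0,0,0,0,0,0,0,1,0,0,0,0,0,1,1,0]
Step 3: insert kih at [5, 18, 24, 30, 31] -> counters=[0,1,0,0,0,1,0,0,0,0,1,1,0,0,0,2,0,0,1,0,0,0,0,1,1,1,0,0,0,0,1,1,0,1,0,0,0,0,0,1,1,0]
Step 4: insert ks at [14, 23, 24, 34, 36] -> counters=[0,1,0,0,0,1,0,0,0,0,1,1,0,0,1,2,0,0,1,0,0,0,0,2,2,1,0,0,0,0,1,1,0,1,1,0,1,0,0,1,1,0]
Step 5: insert srg at [9, 14, 27, 36, 37] -> counters=[0,1,0,0,0,1,0,0,0,1,1,1,0,0,2,2,0,0,1,0,0,0,0,2,2,1,0,1,0,0,1,1,0,1,1,0,2,1,0,1,1,0]
Step 6: insert ld at [1, 20, 28, 29, 30] -> counters=[0,2,0,0,0,1,0,0,0,1,1,1,0,0,2,2,0,0,1,0,1,0,0,2,2,1,0,1,1,1,2,1,0,1,1,0,2,1,0,1,1,0]
Step 7: insert pma at [15, 17, 26, 38, 39] -> counters=[0,2,0,0,0,1,0,0,0,1,1,1,0,0,2,3,0,1,1,0,1,0,0,2,2,1,1,1,1,1,2,1,0,1,1,0,2,1,1,2,1,0]
Step 8: insert w at [6, 20, 21, 25, 32] -> counters=[0,2,0,0,0,1,1,0,0,1,1,1,0,0,2,3,0,1,1,0,2,1,0,2,2,2,1,1,1,1,2,1,1,1,1,0,2,1,1,2,1,0]
Step 9: insert esc at [5, 6, 7, 32, 37] -> counters=[0,2,0,0,0,2,2,1,0,1,1,1,0,0,2,3,0,1,1,0,2,1,0,2,2,2,1,1,1,1,2,1,2,1,1,0,2,2,1,2,1,0]
Step 10: insert jwa at [1, 10, 11, 15, 25] -> counters=[0,3,0,0,0,2,2,1,0,1,2,2,0,0,2,4,0,1,1,0,2,1,0,2,2,3,1,1,1,1,2,1,2,1,1,0,2,2,1,2,1,0]
Step 11: delete srg at [9, 14, 27, 36, 37] -> counters=[0,3,0,0,0,2,2,1,0,0,2,2,0,0,1,4,0,1,1,0,2,1,0,2,2,3,1,0,1,1,2,1,2,1,1,0,1,1,1,2,1,0]
Step 12: insert jwa at [1, 10, 11, 15, 25] -> counters=[0,4,0,0,0,2,2,1,0,0,3,3,0,0,1,5,0,1,1,0,2,1,0,2,2,4,1,0,1,1,2,1,2,1,1,0,1,1,1,2,1,0]
Step 13: delete ld at [1, 20, 28, 29, 30] -> counters=[0,3,0,0,0,2,2,1,0,0,3,3,0,0,1,5,0,1,1,0,1,1,0,2,2,4,1,0,0,0,1,1,2,1,1,0,1,1,1,2,1,0]
Step 14: delete kih at [5, 18, 24, 30, 31] -> counters=[0,3,0,0,0,1,2,1,0,0,3,3,0,0,1,5,0,1,0,0,1,1,0,2,1,4,1,0,0,0,0,0,2,1,1,0,1,1,1,2,1,0]
Step 15: insert pma at [15, 17, 26, 38, 39] -> counters=[0,3,0,0,0,1,2,1,0,0,3,3,0,0,1,6,0,2,0,0,1,1,0,2,1,4,2,0,0,0,0,0,2,1,1,0,1,1,2,3,1,0]
Step 16: insert esc at [5, 6, 7, 32, 37] -> counters=[0,3,0,0,0,2,3,2,0,0,3,3,0,0,1,6,0,2,0,0,1,1,0,2,1,4,2,0,0,0,0,0,3,1,1,0,1,2,2,3,1,0]
Step 17: insert kih at [5, 18, 24, 30, 31] -> counters=[0,3,0,0,0,3,3,2,0,0,3,3,0,0,1,6,0,2,1,0,1,1,0,2,2,4,2,0,0,0,1,1,3,1,1,0,1,2,2,3,1,0]
Step 18: insert srg at [9, 14, 27, 36, 37] -> counters=[0,3,0,0,0,3,3,2,0,1,3,3,0,0,2,6,0,2,1,0,1,1,0,2,2,4,2,1,0,0,1,1,3,1,1,0,2,3,2,3,1,0]
Step 19: delete ks at [14, 23, 24, 34, 36] -> counters=[0,3,0,0,0,3,3,2,0,1,3,3,0,0,1,6,0,2,1,0,1,1,0,1,1,4,2,1,0,0,1,1,3,1,0,0,1,3,2,3,1,0]
Step 20: insert w at [6, 20, 21, 25, 32] -> counters=[0,3,0,0,0,3,4,2,0,1,3,3,0,0,1,6,0,2,1,0,2,2,0,1,1,5,2,1,0,0,1,1,4,1,0,0,1,3,2,3,1,0]
Final counters=[0,3,0,0,0,3,4,2,0,1,3,3,0,0,1,6,0,2,1,0,2,2,0,1,1,5,2,1,0,0,1,1,4,1,0,0,1,3,2,3,1,0] -> counters[5]=3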